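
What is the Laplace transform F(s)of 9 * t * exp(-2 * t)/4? 9/(4 * (s + 2)^2)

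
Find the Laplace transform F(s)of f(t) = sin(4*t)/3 4/(3*(s^2+16))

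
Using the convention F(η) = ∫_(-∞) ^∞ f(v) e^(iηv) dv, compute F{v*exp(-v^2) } I*sqrt(pi)*η*exp(-η^2/4) /2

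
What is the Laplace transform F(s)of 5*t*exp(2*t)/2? 5/(2*(s - 2)^2)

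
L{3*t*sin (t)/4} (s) 3*s/ (2*(s^2 + 1)^2)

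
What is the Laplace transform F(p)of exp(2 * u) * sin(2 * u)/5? 2/(5 * ((p - 2)^2 + 4))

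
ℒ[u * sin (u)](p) 2 * p/ (p^2 + 1)^2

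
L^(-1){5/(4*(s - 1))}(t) 5*exp(t)/4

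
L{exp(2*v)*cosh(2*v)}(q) (q - 2)/(q*(q - 4))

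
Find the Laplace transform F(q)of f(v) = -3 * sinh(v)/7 -3/(7 * q^2 - 7)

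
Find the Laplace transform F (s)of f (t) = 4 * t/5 4/ (5 * s^2)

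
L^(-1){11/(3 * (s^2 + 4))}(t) 11 * sin(2 * t)/6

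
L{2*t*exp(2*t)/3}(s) 2/(3*(s - 2)^2)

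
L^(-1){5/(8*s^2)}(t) 5*t/8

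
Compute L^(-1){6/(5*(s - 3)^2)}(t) 6*t*exp(3*t)/5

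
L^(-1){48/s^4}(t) 8*t^3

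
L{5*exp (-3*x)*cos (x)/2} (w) 5*(w + 3)/ (2*( (w + 3)^2 + 1))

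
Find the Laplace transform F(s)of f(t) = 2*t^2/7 4/(7*s^3)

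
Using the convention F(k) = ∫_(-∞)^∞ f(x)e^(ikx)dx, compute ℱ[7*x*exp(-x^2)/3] 7*I*sqrt(pi)*k*exp(-k^2/4)/6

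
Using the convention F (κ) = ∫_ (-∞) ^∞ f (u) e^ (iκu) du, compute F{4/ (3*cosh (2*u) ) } 2*pi/ (3*cosh (pi*κ/4) ) 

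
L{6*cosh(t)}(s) 6*s/(s^2 - 1)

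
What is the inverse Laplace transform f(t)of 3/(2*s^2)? 3*t/2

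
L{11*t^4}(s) 264/s^5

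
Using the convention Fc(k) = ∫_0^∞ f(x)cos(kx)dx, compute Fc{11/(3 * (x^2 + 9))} 11 * pi * exp(-3 * k)/18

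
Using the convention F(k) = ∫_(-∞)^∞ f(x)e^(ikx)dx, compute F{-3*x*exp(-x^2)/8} -3*I*sqrt(pi)*k*exp(-k^2/4)/16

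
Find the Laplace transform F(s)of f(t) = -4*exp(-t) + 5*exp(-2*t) 5/(s + 2) - 4/(s + 1)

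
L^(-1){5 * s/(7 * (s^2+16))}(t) 5 * cos(4 * t)/7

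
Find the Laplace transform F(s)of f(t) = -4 -4/s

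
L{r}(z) z^(-2)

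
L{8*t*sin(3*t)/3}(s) 16*s/(s^2+9)^2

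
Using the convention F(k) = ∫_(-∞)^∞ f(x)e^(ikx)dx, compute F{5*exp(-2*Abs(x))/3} 20/(3*(k^2 + 4))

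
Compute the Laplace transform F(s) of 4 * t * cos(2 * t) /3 4 * (s^2 - 4) /(3 * (s^2 + 4) ^2) 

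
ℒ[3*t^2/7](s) 6/(7*s^3)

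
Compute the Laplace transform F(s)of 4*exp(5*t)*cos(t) 4*(s - 5)/((s - 5)^2 + 1)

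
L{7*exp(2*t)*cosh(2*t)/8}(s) 7*(s - 2)/(8*s*(s - 4))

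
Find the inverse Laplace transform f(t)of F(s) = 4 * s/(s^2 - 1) 4 * cosh(t)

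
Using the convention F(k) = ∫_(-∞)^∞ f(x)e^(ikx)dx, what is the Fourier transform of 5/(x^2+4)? 5*pi*exp(-2*Abs(k))/2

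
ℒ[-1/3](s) -1/(3*s)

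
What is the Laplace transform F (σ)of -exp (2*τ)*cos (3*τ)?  (2 - σ)/ ( (σ - 2)^2 + 9)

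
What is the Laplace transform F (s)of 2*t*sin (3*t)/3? 4*s/ (s^2 + 9)^2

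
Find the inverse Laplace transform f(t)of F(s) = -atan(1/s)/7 -sin(t)/(7*t)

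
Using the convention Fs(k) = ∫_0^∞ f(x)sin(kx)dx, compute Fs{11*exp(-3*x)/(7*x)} 11*atan(k/3)/7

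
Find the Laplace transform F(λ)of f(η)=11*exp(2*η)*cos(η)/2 11*(λ - 2)/(2*((λ - 2)^2 + 1))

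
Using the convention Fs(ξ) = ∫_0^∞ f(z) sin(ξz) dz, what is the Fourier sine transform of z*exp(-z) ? 2*ξ/(ξ^2 + 1) ^2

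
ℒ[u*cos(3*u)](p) (p^2 - 9)/(p^2 + 9)^2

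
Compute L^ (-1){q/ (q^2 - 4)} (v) cosh (2 * v)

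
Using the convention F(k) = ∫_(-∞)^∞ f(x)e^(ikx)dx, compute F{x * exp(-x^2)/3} I * sqrt(pi) * k * exp(-k^2/4)/6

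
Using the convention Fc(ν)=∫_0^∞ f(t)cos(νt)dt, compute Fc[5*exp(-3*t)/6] 5/(2*(ν^2 + 9))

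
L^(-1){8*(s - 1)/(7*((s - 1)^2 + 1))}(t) 8*exp(t)*cos(t)/7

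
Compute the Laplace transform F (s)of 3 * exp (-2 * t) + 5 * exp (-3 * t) 5/ (s + 3) + 3/ (s + 2)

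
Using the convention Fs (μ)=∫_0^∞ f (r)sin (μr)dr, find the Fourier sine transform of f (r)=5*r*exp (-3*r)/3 10*μ/ (μ^2 + 9)^2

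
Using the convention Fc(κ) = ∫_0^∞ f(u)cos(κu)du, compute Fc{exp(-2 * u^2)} sqrt(2) * sqrt(pi) * exp(-κ^2/8)/4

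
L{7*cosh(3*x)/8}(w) 7*w/(8*(w^2-9))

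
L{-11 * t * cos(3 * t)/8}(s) 11 * (9 - s^2)/(8 * (s^2 + 9)^2)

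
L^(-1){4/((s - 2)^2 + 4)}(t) 2 * exp(2 * t) * sin(2 * t)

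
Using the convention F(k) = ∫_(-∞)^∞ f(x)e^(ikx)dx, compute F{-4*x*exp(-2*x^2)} -sqrt(2)*I*sqrt(pi)*k*exp(-k^2/8)/2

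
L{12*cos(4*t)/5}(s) 12*s/(5*(s^2 + 16))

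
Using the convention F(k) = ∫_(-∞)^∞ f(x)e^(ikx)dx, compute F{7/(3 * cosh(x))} 7 * pi/(3 * cosh(pi * k/2))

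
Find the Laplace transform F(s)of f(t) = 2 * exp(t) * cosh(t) 2 * (s - 1)/(s * (s - 2))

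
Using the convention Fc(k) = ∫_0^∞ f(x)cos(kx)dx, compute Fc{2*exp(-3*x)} 6/(k^2 + 9)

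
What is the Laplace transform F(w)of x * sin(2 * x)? 4 * w/(w^2 + 4)^2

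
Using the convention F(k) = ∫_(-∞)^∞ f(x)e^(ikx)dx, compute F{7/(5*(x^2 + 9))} 7*pi*exp(-3*Abs(k))/15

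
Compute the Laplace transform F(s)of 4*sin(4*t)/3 16/(3*(s^2+16))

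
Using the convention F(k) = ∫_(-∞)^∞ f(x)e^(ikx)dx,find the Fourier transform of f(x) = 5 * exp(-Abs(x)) 10/(k^2+1)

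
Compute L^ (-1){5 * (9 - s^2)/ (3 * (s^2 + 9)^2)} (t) -5 * t * cos (3 * t)/3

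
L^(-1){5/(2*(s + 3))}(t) 5*exp(-3*t)/2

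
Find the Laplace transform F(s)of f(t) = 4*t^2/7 8/(7*s^3)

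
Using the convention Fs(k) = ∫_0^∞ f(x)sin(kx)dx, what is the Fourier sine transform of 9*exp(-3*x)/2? 9*k/(2*(k^2 + 9))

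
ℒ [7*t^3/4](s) 21/(2*s^4)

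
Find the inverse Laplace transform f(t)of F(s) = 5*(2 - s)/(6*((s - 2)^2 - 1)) -5*exp(2*t)*cosh(t)/6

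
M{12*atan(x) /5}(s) -6*pi*sec(pi*s/2) /(5*s) 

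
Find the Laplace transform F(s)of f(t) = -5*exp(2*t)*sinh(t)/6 -5/(6*(s - 2)^2 - 6)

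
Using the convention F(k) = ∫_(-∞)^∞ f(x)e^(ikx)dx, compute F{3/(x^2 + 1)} 3 * pi * exp(-Abs(k))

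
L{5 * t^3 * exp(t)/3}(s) 10/(s - 1)^4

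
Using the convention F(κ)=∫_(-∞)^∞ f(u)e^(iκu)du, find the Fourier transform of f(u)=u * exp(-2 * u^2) sqrt(2) * I * sqrt(pi) * κ * exp(-κ^2/8)/8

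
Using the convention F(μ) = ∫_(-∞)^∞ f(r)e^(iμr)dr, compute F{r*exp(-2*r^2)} sqrt(2)*I*sqrt(pi)*μ*exp(-μ^2/8)/8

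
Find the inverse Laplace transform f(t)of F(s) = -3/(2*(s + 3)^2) -3*t*exp(-3*t)/2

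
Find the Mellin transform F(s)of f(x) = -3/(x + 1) -3 * pi * csc(pi * s)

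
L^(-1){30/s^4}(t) 5*t^3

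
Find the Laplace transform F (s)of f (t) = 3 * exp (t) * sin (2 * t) 6/ ( (s - 1)^2+4)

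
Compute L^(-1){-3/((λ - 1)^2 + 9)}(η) -exp(η)*sin(3*η)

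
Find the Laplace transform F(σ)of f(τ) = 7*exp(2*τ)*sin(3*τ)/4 21/(4*((σ - 2)^2+9))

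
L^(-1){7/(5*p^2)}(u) 7*u/5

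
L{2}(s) 2/s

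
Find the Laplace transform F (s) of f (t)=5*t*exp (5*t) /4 5/ (4*(s - 5) ^2) 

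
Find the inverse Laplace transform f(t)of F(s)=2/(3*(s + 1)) 2*exp(-t)/3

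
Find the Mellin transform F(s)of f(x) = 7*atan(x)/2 -7*pi*sec(pi*s/2)/(4*s)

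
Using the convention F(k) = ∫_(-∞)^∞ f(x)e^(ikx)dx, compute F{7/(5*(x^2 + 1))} 7*pi*exp(-Abs(k))/5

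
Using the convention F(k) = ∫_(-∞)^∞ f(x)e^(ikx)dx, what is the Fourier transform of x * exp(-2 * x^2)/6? sqrt(2) * I * sqrt(pi) * k * exp(-k^2/8)/48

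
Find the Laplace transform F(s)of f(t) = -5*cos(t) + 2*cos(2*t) 2*s/(s^2 + 4) - 5*s/(s^2 + 1)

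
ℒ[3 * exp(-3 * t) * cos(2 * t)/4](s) 3 * (s+3)/(4 * ((s+3)^2+4))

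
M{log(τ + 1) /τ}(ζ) -pi * csc(pi * ζ) /(ζ - 1) 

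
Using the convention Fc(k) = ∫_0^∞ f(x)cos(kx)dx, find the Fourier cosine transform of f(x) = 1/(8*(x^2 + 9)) pi*exp(-3*k)/48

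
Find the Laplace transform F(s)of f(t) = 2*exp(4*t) 2/(s - 4)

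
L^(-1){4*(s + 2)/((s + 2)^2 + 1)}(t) 4*exp(-2*t)*cos(t)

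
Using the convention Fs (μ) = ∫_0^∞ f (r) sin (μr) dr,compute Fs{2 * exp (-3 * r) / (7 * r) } 2 * atan (μ/3) /7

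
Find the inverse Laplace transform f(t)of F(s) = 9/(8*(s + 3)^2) 9*t*exp(-3*t)/8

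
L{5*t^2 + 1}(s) 1/s + 10/s^3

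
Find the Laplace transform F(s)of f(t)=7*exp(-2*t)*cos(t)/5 7*(s + 2)/(5*((s + 2)^2 + 1))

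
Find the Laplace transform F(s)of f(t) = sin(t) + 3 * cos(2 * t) 1/(s^2 + 1) + 3 * s/(s^2 + 4)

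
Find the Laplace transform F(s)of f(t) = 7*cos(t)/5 7*s/(5*(s^2 + 1))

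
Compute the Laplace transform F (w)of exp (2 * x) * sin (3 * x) 3/ ( (w - 2)^2 + 9)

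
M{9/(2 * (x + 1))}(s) 9 * pi * csc(pi * s)/2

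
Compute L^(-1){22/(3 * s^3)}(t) 11 * t^2/3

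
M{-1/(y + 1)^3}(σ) -pi*(σ - 2)*(σ - 1)/(2*sin(pi*σ))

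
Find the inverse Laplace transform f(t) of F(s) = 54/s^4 9*t^3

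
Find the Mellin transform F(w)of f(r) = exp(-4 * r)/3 gamma(w)/(3 * 4^w)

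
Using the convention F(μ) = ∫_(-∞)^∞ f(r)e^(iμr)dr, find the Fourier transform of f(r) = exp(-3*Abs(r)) 6/(μ^2 + 9)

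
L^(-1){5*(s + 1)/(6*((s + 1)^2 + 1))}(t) 5*exp(-t)*cos(t)/6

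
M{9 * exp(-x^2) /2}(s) 9 * gamma(s/2) /4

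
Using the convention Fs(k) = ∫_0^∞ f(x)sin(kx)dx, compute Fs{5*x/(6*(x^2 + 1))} 5*pi*exp(-k)/12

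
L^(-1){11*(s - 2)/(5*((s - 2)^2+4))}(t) 11*exp(2*t)*cos(2*t)/5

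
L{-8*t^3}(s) -48/s^4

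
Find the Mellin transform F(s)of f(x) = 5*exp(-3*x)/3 5*gamma(s)/(3*3^s)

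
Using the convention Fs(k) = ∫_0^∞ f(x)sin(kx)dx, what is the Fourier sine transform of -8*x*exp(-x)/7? -16*k/(7*(k^2 + 1)^2)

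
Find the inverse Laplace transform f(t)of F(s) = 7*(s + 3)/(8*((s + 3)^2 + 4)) 7*exp(-3*t)*cos(2*t)/8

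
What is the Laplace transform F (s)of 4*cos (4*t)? 4*s/ (s^2+16)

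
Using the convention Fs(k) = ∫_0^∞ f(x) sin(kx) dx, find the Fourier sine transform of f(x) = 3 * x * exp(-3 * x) 18 * k/(k^2 + 9) ^2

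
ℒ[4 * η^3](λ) 24/λ^4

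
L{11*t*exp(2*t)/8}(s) 11/(8*(s - 2)^2)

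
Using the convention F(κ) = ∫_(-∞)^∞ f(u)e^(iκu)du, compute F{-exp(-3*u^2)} -sqrt(3)*sqrt(pi)*exp(-κ^2/12)/3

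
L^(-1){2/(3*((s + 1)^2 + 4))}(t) exp(-t)*sin(2*t)/3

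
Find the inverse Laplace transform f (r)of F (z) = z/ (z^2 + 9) cos (3*r)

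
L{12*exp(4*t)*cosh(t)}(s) 12*(s - 4)/((s - 4)^2 - 1)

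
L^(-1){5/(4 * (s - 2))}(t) 5 * exp(2 * t)/4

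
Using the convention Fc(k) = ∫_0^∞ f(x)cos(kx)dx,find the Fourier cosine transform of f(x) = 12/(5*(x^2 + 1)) 6*pi*exp(-k)/5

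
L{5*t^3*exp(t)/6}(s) 5/(s - 1)^4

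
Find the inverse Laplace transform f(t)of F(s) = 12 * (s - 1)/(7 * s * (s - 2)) 12 * exp(t) * cosh(t)/7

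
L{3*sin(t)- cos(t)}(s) 3/(s^2 + 1)- s/(s^2 + 1)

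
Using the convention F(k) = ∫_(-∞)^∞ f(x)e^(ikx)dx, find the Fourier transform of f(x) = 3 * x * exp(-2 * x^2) 3 * sqrt(2) * I * sqrt(pi) * k * exp(-k^2/8)/8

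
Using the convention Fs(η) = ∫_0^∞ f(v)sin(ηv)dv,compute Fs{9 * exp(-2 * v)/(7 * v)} 9 * atan(η/2)/7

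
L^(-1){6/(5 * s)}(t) 6/5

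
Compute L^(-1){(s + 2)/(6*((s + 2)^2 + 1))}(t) exp(-2*t)*cos(t)/6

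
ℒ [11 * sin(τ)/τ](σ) 11 * atan(1/σ)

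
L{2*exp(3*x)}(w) 2/(w - 3)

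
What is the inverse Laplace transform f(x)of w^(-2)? x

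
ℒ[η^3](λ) 6/λ^4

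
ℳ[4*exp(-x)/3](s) 4*gamma(s)/3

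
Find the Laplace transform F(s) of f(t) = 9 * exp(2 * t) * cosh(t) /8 9 * (s - 2) /(8 * ((s - 2) ^2-1) ) 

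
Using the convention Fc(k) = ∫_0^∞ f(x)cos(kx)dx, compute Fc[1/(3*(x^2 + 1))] pi*exp(-k)/6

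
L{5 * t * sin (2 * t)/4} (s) 5 * s/ (s^2 + 4)^2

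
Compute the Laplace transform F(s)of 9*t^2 18/s^3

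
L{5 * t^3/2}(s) 15/s^4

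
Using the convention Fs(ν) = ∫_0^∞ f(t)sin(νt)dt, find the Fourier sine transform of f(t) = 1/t pi/2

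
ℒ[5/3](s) 5/(3*s)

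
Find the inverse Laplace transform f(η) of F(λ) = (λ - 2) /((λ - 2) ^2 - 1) exp(2 * η) * cosh(η) 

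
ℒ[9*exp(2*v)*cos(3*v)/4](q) 9*(q - 2)/(4*((q - 2)^2 + 9))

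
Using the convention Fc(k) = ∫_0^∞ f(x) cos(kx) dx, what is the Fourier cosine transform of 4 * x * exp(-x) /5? 4 * (1 - k^2) /(5 * (k^2 + 1) ^2) 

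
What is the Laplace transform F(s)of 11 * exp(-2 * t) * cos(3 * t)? 11 * (s + 2)/((s + 2)^2 + 9)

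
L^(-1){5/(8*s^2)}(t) 5*t/8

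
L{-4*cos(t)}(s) -4*s/(s^2 + 1)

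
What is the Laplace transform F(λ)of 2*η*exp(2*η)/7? 2/(7*(λ - 2)^2)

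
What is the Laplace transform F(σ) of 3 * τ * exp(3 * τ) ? 3/(σ - 3) ^2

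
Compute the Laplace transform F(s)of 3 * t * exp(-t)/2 3/(2 * (s + 1)^2)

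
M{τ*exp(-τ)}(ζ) gamma(ζ + 1)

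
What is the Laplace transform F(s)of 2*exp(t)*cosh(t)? 2*(s - 1)/(s*(s - 2))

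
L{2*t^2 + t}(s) 4/s^3 + s^(-2)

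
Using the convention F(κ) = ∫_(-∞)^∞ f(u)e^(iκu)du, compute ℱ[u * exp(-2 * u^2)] sqrt(2) * I * sqrt(pi) * κ * exp(-κ^2/8)/8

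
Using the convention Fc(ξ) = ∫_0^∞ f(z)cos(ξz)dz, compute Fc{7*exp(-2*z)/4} 7/(2*(ξ^2 + 4))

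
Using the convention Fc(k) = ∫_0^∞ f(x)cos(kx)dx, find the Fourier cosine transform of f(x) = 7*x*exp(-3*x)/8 7*(9 - k^2)/(8*(k^2+9)^2)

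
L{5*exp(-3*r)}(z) 5/(z + 3)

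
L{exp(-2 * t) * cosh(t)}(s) (s + 2)/((s + 2)^2 - 1)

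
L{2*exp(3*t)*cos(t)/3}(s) 2*(s - 3)/(3*((s - 3)^2 + 1))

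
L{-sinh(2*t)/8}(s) -1/(4*s^2 - 16)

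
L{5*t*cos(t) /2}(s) 5*(s^2 - 1) /(2*(s^2 + 1) ^2) 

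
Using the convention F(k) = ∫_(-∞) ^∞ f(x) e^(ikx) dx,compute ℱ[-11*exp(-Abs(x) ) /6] -11/(3*k^2 + 3) 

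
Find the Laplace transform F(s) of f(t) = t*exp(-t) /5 1/(5*(s + 1) ^2) 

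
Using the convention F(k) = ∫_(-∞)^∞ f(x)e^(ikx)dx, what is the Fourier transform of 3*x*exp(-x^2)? 3*I*sqrt(pi)*k*exp(-k^2/4)/2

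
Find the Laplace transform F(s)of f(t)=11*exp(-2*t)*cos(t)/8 11*(s + 2)/(8*((s + 2)^2 + 1))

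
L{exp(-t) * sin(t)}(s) 1/((s + 1)^2 + 1)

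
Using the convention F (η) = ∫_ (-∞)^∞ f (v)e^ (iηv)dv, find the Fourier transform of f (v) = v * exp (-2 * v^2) sqrt (2) * I * sqrt (pi) * η * exp (-η^2/8)/8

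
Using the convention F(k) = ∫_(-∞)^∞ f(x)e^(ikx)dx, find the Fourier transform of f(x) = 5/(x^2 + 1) 5*pi*exp(-Abs(k))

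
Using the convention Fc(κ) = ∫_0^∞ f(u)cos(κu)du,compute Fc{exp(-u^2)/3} sqrt(pi)*exp(-κ^2/4)/6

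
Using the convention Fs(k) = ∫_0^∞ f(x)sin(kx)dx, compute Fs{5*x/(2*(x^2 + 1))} 5*pi*exp(-k)/4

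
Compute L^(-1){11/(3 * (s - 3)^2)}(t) 11 * t * exp(3 * t)/3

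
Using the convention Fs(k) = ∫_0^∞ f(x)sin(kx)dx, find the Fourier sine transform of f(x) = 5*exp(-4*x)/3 5*k/(3*(k^2 + 16))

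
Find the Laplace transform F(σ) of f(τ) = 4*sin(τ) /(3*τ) 4*atan(1/σ) /3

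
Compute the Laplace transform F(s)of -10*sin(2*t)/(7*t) -10*atan(2/s)/7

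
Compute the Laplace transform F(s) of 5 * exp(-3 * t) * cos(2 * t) 5 * (s + 3) /((s + 3) ^2 + 4) 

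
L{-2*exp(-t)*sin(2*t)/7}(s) -4/(7*(s + 1)^2 + 28)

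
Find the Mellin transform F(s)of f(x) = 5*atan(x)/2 -5*pi*sec(pi*s/2)/(4*s)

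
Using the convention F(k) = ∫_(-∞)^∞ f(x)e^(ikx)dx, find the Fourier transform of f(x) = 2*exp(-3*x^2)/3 2*sqrt(3)*sqrt(pi)*exp(-k^2/12)/9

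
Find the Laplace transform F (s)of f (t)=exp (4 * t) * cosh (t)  (s - 4)/ ( (s - 4)^2 - 1)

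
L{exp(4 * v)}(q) 1/(q - 4)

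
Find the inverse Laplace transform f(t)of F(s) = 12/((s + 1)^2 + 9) 4*exp(-t)*sin(3*t)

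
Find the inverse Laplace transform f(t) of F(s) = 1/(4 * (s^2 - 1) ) sinh(t) /4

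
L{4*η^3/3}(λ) 8/λ^4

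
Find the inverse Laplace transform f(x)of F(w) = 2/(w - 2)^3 x^2*exp(2*x)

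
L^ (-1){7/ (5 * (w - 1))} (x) 7 * exp (x)/5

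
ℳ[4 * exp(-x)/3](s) 4 * gamma(s)/3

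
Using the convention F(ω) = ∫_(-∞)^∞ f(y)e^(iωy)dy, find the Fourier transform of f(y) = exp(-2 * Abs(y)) 4/(ω^2 + 4)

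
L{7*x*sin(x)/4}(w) 7*w/(2*(w^2 + 1)^2)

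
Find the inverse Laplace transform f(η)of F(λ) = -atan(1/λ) -sin(η)/η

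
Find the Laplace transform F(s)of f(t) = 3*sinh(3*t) 9/(s^2 - 9)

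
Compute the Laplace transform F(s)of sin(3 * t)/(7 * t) atan(3/s)/7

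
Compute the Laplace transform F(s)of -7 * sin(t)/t -7 * atan(1/s)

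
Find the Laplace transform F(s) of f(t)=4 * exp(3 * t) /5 4/(5 * (s - 3) ) 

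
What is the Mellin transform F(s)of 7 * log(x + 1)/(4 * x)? -7 * pi * csc(pi * s)/(4 * s - 4)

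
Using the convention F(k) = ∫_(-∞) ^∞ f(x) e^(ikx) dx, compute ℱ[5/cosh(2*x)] 5*pi/(2*cosh(pi*k/4) ) 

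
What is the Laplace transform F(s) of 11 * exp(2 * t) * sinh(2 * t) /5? 22/(5 * s * (s - 4) ) 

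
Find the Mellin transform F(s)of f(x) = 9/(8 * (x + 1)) 9 * pi * csc(pi * s)/8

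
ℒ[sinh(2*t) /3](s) 2/(3*(s^2 - 4) ) 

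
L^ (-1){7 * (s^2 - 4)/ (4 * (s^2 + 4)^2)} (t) 7 * t * cos (2 * t)/4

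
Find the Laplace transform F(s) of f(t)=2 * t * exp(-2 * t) 2/(s + 2) ^2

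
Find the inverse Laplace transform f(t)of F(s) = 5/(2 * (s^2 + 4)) 5 * sin(2 * t)/4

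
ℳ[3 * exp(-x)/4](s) 3 * gamma(s)/4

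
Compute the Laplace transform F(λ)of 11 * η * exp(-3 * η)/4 11/(4 * (λ + 3)^2)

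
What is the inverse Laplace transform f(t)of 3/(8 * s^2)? 3 * t/8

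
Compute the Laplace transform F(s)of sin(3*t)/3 1/(s^2 + 9)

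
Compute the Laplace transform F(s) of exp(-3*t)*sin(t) 1/((s + 3) ^2 + 1) 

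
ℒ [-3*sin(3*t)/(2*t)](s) -3*atan(3/s)/2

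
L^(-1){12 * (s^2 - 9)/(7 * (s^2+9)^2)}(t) 12 * t * cos(3 * t)/7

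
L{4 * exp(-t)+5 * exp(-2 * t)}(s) 4/(s+1)+5/(s+2)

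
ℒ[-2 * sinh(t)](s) -2/(s^2 - 1)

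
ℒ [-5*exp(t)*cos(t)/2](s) 5*(1 - s)/(2*((s - 1)^2 + 1))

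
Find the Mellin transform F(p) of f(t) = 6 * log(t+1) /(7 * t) -6 * pi * csc(pi * p) /(7 * p - 7) 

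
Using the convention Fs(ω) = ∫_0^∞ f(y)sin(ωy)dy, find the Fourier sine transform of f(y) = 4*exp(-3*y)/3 4*ω/(3*(ω^2 + 9))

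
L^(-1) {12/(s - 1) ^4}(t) 2 * t^3 * exp(t) 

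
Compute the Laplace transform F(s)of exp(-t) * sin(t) 1/((s + 1)^2 + 1)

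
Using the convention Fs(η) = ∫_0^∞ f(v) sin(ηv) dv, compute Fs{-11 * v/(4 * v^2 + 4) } -11 * pi * exp(-η) /8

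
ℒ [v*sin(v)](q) 2*q/(q^2 + 1)^2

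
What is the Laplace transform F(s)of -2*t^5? -240/s^6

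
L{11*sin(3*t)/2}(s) 33/(2*(s^2+9))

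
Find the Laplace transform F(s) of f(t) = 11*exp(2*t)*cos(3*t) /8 11*(s - 2) /(8*((s - 2) ^2+9) ) 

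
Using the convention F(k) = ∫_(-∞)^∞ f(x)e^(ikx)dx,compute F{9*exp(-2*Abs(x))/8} 9/(2*(k^2 + 4))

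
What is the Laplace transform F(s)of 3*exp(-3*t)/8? 3/(8*(s + 3))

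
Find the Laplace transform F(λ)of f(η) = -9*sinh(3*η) -27/(λ^2 - 9)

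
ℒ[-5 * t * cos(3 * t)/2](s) 5 * (9 - s^2)/(2 * (s^2 + 9)^2)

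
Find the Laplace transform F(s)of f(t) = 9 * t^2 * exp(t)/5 18/(5 * (s - 1)^3)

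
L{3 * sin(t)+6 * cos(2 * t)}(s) 6 * s/(s^2+4)+3/(s^2+1)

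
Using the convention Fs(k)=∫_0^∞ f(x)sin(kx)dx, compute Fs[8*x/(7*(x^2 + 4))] 4*pi*exp(-2*k)/7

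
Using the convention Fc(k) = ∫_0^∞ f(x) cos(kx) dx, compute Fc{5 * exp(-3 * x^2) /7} 5 * sqrt(3) * sqrt(pi) * exp(-k^2/12) /42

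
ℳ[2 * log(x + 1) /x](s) -2 * pi * csc(pi * s) /(s - 1) 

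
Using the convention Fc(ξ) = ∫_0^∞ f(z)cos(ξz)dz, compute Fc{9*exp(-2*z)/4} 9/(2*(ξ^2 + 4))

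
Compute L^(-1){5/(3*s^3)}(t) 5*t^2/6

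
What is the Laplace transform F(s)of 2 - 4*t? 2/s - 4/s^2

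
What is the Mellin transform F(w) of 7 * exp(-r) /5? 7 * gamma(w) /5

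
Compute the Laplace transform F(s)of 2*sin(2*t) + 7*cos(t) 7*s/(s^2 + 1) + 4/(s^2 + 4)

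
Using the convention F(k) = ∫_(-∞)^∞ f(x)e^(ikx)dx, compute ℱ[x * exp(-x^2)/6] I * sqrt(pi) * k * exp(-k^2/4)/12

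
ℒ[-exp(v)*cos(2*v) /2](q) (1 - q) /(2*((q - 1) ^2+4) ) 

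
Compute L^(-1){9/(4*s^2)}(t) 9*t/4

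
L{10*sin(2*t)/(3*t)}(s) 10*atan(2/s)/3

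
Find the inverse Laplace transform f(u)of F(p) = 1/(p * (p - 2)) exp(u) * sinh(u)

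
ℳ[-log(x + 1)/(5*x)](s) pi*csc(pi*s)/(5*(s - 1))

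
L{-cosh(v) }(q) -q/(q^2-1) 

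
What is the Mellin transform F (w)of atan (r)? -pi*sec (pi*w/2)/ (2*w)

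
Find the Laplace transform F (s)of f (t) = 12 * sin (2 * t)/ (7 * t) 12 * atan (2/s)/7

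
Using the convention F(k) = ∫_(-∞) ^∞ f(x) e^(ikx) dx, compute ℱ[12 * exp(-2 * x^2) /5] 6 * sqrt(2) * sqrt(pi) * exp(-k^2/8) /5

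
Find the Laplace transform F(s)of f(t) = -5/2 -5/(2*s)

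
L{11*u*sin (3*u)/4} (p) 33*p/ (2*(p^2 + 9)^2)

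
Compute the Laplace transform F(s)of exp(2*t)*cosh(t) (s - 2)/((s - 2)^2 - 1)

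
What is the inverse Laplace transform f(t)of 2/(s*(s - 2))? 2*exp(t)*sinh(t)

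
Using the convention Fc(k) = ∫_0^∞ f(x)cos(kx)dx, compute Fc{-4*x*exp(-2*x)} 4*(k^2 - 4)/(k^2 + 4)^2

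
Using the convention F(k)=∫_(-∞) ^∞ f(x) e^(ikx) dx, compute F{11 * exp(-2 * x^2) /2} 11 * sqrt(2) * sqrt(pi) * exp(-k^2/8) /4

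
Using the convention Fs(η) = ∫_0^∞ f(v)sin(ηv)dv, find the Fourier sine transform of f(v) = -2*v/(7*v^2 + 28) -pi*exp(-2*η)/7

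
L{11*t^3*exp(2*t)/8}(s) 33/(4*(s - 2)^4)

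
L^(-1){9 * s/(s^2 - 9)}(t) 9 * cosh(3 * t)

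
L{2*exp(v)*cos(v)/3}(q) 2*(q - 1)/(3*((q - 1)^2+1))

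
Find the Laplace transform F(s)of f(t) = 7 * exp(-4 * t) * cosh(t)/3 7 * (s + 4)/(3 * ((s + 4)^2-1))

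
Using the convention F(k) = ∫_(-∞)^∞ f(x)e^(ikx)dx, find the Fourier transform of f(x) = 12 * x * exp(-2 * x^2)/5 3 * sqrt(2) * I * sqrt(pi) * k * exp(-k^2/8)/10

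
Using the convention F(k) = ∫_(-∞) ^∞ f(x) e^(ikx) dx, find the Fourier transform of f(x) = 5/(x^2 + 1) 5*pi*exp(-Abs(k) ) 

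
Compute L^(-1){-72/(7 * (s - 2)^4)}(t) -12 * t^3 * exp(2 * t)/7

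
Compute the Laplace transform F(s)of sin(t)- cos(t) 1/(s^2 + 1)- s/(s^2 + 1)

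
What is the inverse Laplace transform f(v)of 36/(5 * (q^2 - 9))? 12 * sinh(3 * v)/5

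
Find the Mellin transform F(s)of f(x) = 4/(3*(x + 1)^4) 2*gamma(s)*gamma(4 - s)/9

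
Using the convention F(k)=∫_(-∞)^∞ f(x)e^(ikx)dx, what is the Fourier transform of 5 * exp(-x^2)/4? 5 * sqrt(pi) * exp(-k^2/4)/4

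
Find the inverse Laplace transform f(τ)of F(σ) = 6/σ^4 τ^3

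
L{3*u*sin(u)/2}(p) 3*p/(p^2 + 1)^2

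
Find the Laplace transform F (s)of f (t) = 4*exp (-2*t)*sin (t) 4/ ( (s + 2)^2 + 1)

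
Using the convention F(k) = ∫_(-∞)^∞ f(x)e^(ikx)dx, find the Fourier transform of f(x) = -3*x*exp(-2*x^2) -3*sqrt(2)*I*sqrt(pi)*k*exp(-k^2/8)/8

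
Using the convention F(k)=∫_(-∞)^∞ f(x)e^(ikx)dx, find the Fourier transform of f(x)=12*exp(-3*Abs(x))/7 72/(7*(k^2+9))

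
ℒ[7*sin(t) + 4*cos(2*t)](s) 7/(s^2 + 1) + 4*s/(s^2 + 4)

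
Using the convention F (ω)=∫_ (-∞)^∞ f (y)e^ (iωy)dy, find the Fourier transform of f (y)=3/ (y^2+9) pi*exp (-3*Abs (ω))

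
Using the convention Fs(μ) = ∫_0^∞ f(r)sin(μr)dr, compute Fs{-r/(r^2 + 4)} -pi * exp(-2 * μ)/2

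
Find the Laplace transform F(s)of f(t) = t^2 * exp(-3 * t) 2/(s + 3)^3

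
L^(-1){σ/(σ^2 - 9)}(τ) cosh(3*τ)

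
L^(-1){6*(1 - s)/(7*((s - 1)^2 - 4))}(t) -6*exp(t)*cosh(2*t)/7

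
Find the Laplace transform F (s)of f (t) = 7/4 7/ (4*s)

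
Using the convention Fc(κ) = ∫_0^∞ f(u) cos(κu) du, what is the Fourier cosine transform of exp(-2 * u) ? 2/(κ^2 + 4) 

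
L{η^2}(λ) 2/λ^3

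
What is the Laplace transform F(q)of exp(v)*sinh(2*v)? 2/((q - 1)^2 - 4)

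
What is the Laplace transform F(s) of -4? -4/s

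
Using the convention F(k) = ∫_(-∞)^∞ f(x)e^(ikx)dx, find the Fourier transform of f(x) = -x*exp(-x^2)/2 -I*sqrt(pi)*k*exp(-k^2/4)/4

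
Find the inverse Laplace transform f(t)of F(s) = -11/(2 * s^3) -11 * t^2/4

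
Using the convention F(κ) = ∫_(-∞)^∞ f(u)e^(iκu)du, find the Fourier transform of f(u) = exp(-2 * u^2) sqrt(2) * sqrt(pi) * exp(-κ^2/8)/2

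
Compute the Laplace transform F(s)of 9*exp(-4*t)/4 9/(4*(s+4))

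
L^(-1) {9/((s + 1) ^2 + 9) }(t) 3*exp(-t)*sin(3*t) 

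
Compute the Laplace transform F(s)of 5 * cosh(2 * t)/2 5 * s/(2 * (s^2 - 4))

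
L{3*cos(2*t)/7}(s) 3*s/(7*(s^2 + 4))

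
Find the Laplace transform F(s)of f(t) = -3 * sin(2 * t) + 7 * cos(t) 7 * s/(s^2 + 1) - 6/(s^2 + 4)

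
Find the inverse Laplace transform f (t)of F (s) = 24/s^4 4*t^3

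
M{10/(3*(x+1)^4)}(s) 5*gamma(s)*gamma(4 - s)/9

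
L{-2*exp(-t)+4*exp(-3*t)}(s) 4/(s+3) - 2/(s+1)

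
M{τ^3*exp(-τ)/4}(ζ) gamma(ζ + 3)/4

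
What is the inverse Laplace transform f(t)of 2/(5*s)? 2/5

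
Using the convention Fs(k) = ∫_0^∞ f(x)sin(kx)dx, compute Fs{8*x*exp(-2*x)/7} 32*k/(7*(k^2 + 4)^2)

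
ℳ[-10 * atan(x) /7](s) 5 * pi * sec(pi * s/2) /(7 * s) 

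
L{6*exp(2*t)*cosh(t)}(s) 6*(s - 2)/((s - 2)^2 - 1)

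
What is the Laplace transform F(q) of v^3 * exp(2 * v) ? 6/(q - 2) ^4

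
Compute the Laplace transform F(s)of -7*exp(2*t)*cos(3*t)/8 7*(2 - s)/(8*((s - 2)^2 + 9))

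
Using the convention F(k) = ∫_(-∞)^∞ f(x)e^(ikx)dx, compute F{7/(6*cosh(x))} 7*pi/(6*cosh(pi*k/2))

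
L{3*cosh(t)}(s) 3*s/(s^2 - 1)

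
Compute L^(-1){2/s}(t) 2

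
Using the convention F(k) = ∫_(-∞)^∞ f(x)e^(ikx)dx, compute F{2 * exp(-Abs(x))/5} 4/(5 * (k^2 + 1))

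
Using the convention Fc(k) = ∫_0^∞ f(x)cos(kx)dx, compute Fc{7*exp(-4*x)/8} 7/(2*(k^2 + 16))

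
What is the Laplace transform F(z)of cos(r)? z/(z^2 + 1)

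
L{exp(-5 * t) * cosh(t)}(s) (s+5)/((s+5)^2 - 1)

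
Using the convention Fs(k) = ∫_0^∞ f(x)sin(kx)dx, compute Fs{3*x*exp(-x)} 6*k/(k^2+1)^2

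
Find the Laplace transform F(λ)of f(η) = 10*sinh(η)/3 10/(3*(λ^2 - 1))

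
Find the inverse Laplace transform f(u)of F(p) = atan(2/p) sin(2 * u)/u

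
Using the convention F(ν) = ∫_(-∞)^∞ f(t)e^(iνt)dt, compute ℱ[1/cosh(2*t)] pi/(2*cosh(pi*ν/4))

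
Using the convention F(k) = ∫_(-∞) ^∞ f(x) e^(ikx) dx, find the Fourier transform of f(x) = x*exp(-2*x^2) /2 sqrt(2)*I*sqrt(pi)*k*exp(-k^2/8) /16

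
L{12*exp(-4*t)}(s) 12/(s + 4)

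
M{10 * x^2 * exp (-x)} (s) 10 * gamma (s + 2)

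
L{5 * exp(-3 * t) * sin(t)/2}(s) 5/(2 * ((s+3)^2+1))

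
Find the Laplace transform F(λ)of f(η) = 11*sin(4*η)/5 44/(5*(λ^2 + 16))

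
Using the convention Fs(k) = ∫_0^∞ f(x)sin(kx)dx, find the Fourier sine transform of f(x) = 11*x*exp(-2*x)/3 44*k/(3*(k^2 + 4)^2)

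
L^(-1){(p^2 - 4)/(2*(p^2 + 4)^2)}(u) u*cos(2*u)/2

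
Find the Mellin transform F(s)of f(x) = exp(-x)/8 gamma(s)/8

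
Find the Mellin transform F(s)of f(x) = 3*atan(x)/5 -3*pi*sec(pi*s/2)/(10*s)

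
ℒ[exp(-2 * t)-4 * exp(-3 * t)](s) 1/(s+2)-4/(s+3)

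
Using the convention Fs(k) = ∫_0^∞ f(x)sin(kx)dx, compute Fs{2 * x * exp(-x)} 4 * k/(k^2 + 1)^2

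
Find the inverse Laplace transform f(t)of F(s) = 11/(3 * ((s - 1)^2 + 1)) 11 * exp(t) * sin(t)/3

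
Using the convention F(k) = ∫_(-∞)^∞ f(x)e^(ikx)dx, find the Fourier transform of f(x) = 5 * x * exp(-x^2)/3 5 * I * sqrt(pi) * k * exp(-k^2/4)/6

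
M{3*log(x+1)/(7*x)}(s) -3*pi*csc(pi*s)/(7*s - 7)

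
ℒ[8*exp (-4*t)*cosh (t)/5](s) 8*(s+4)/ (5*( (s+4)^2 - 1))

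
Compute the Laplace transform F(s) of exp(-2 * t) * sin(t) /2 1/(2 * ((s + 2) ^2 + 1) ) 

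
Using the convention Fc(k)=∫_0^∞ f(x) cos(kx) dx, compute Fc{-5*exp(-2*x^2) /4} -5*sqrt(2)*sqrt(pi)*exp(-k^2/8) /16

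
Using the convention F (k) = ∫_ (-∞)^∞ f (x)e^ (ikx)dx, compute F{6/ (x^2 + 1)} 6*pi*exp (-Abs (k))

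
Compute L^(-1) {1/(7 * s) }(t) 1/7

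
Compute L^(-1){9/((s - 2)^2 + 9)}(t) 3 * exp(2 * t) * sin(3 * t)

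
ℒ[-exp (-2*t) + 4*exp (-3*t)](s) 4/ (s + 3) - 1/ (s + 2)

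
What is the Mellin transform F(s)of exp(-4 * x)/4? gamma(s)/(4 * 2^(2 * s))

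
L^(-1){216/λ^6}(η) 9 * η^5/5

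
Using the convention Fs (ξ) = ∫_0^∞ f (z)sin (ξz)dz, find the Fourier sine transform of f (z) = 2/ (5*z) pi/5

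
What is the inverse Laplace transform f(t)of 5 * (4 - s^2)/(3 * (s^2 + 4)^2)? -5 * t * cos(2 * t)/3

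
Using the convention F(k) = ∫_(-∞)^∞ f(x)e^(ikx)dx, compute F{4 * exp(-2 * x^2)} 2 * sqrt(2) * sqrt(pi) * exp(-k^2/8)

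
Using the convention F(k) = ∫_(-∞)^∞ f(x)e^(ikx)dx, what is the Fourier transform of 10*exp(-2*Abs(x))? 40/(k^2 + 4)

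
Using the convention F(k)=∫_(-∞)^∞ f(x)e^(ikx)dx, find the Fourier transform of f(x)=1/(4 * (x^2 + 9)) pi * exp(-3 * Abs(k))/12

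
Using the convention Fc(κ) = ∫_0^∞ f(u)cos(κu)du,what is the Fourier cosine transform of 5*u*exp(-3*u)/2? 5*(9 - κ^2)/(2*(κ^2 + 9)^2)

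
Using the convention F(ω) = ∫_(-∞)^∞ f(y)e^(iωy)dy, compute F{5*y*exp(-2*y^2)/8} 5*sqrt(2)*I*sqrt(pi)*ω*exp(-ω^2/8)/64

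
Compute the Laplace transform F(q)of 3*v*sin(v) 6*q/(q^2 + 1)^2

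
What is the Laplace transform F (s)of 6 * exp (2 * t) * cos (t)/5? 6 * (s - 2)/ (5 * ( (s - 2)^2 + 1))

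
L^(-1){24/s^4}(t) 4*t^3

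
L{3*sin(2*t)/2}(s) 3/(s^2 + 4)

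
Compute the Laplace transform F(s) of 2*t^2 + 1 1/s + 4/s^3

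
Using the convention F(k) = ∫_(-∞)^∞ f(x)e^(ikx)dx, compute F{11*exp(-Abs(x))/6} 11/(3*(k^2 + 1))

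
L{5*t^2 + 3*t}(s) 3/s^2 + 10/s^3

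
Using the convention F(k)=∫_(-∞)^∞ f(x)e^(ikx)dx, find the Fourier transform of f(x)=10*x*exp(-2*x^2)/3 5*sqrt(2)*I*sqrt(pi)*k*exp(-k^2/8)/12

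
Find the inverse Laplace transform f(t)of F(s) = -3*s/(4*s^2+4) -3*cos(t)/4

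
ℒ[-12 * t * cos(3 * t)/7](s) 12 * (9 - s^2)/(7 * (s^2+9)^2)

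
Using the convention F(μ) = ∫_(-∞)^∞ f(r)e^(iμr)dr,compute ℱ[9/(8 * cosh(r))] 9 * pi/(8 * cosh(pi * μ/2))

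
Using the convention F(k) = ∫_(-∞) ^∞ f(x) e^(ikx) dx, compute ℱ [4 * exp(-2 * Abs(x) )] 16/(k^2 + 4) 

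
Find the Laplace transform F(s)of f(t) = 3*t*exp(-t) 3/(s+1)^2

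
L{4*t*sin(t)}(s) 8*s/(s^2 + 1)^2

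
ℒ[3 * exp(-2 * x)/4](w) 3/(4 * (w + 2))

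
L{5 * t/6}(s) 5/(6 * s^2)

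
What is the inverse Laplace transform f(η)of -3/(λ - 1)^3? -3*η^2*exp(η)/2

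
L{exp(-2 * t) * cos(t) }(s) (s + 2) /((s + 2) ^2 + 1) 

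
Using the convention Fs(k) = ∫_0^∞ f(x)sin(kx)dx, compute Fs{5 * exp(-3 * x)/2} 5 * k/(2 * (k^2+9))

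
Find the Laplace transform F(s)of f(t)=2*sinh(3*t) 6/(s^2-9)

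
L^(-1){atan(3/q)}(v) sin(3 * v)/v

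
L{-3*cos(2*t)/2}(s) -3*s/(2*s^2+8)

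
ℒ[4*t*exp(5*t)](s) 4/(s - 5)^2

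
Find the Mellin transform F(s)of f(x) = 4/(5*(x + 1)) 4*pi*csc(pi*s)/5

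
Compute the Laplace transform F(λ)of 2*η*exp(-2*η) 2/(λ + 2)^2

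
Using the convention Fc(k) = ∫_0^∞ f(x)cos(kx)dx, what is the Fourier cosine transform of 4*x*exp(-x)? 4*(1 - k^2)/(k^2 + 1)^2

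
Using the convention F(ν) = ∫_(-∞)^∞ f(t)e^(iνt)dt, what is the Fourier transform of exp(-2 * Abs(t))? 4/(ν^2 + 4)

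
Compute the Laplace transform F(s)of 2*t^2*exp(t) 4/(s - 1)^3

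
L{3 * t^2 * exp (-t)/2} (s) 3/ (s+1)^3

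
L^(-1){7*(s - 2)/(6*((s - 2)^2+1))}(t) 7*exp(2*t)*cos(t)/6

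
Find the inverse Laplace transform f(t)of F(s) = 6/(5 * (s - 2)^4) t^3 * exp(2 * t)/5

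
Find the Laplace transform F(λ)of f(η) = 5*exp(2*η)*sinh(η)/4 5/(4*((λ - 2)^2 - 1))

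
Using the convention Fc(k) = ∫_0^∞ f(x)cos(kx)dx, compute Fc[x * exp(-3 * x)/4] (9 - k^2)/(4 * (k^2 + 9)^2)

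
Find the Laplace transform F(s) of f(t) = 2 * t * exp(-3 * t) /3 2/(3 * (s+3) ^2) 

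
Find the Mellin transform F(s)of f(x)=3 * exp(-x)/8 3 * gamma(s)/8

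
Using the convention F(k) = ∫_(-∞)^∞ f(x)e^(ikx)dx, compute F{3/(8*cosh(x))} 3*pi/(8*cosh(pi*k/2))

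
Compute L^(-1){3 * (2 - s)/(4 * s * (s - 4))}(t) -3 * exp(2 * t) * cosh(2 * t)/4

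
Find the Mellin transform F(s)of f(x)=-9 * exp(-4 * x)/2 -9 * gamma(s)/(2 * 2^(2 * s))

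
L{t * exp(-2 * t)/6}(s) 1/(6 * (s + 2)^2)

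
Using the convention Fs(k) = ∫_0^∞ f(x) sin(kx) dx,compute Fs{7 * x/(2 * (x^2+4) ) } 7 * pi * exp(-2 * k) /4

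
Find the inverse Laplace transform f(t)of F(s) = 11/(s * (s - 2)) 11 * exp(t) * sinh(t)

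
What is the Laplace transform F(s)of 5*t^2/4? 5/(2*s^3)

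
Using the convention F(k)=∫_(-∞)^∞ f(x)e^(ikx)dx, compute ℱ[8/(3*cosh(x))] 8*pi/(3*cosh(pi*k/2))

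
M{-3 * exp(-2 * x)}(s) -3 * gamma(s)/2^s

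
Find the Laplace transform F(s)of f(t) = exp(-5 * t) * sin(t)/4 1/(4 * ((s+5)^2+1))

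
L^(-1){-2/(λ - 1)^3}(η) -η^2 * exp(η)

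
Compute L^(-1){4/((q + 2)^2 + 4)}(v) 2*exp(-2*v)*sin(2*v)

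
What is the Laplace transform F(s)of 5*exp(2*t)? 5/(s - 2)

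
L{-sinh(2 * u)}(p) -2/(p^2 - 4)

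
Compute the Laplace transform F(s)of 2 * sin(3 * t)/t 2 * atan(3/s)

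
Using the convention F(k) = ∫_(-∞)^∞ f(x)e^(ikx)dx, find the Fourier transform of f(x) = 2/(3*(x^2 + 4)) pi*exp(-2*Abs(k))/3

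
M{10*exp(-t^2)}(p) 5*gamma(p/2)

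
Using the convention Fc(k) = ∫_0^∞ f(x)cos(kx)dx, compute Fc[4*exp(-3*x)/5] 12/(5*(k^2 + 9))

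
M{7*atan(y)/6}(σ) -7*pi*sec(pi*σ/2)/(12*σ)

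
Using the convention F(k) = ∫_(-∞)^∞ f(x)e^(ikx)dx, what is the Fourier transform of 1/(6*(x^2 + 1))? pi*exp(-Abs(k))/6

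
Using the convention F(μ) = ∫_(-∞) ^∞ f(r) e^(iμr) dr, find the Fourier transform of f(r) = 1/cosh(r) pi/cosh(pi*μ/2) 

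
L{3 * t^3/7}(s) 18/(7 * s^4)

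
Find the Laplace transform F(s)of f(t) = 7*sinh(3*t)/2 21/(2*(s^2 - 9))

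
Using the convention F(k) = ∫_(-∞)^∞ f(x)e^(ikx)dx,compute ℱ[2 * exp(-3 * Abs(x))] 12/(k^2+9)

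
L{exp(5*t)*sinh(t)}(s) 1/((s - 5)^2 - 1)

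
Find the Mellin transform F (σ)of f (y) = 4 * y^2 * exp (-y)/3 4 * gamma (σ + 2)/3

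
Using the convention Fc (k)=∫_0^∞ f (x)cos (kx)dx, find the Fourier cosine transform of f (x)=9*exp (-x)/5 9/ (5*(k^2 + 1))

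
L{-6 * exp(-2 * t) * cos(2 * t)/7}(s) 6 * (-s - 2)/(7 * ((s+2)^2+4))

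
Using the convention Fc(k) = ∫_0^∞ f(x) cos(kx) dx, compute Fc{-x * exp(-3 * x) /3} (k^2-9) /(3 * (k^2 + 9) ^2) 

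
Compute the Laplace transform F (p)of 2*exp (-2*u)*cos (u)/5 2*(p+2)/ (5*( (p+2)^2+1))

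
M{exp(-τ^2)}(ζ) gamma(ζ/2)/2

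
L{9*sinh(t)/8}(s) 9/(8*(s^2 - 1))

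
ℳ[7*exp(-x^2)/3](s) 7*gamma(s/2)/6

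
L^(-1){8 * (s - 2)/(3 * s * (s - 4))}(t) 8 * exp(2 * t) * cosh(2 * t)/3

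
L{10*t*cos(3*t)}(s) 10*(s^2 - 9)/(s^2+9)^2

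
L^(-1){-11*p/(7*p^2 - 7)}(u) -11*cosh(u)/7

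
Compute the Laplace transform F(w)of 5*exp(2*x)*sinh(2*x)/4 5/(2*w*(w - 4))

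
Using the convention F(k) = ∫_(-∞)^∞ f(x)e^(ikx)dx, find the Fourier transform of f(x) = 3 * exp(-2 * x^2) 3 * sqrt(2) * sqrt(pi) * exp(-k^2/8)/2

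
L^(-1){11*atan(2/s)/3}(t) 11*sin(2*t)/(3*t)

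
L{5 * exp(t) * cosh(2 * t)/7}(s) 5 * (s - 1)/(7 * ((s - 1)^2 - 4))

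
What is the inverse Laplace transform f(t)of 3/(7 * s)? 3/7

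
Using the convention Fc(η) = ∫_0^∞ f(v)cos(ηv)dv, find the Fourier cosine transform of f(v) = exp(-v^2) sqrt(pi)*exp(-η^2/4)/2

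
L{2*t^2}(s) 4/s^3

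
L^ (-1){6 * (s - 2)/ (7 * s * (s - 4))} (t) 6 * exp (2 * t) * cosh (2 * t)/7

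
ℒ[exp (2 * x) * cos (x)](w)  (w - 2)/ ( (w - 2)^2 + 1)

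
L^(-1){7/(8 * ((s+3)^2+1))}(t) 7 * exp(-3 * t) * sin(t)/8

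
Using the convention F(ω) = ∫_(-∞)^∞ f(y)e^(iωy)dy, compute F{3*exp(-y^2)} 3*sqrt(pi)*exp(-ω^2/4)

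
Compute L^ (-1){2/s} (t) 2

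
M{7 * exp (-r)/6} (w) 7 * gamma (w)/6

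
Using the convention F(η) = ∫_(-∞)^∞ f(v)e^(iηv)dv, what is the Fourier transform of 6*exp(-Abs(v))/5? 12/(5*(η^2+1))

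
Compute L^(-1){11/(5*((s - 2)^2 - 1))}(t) 11*exp(2*t)*sinh(t)/5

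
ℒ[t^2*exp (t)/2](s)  (s - 1)^ (-3)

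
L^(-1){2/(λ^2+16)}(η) sin(4 * η)/2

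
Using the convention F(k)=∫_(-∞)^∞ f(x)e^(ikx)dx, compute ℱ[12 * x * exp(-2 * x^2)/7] 3 * sqrt(2) * I * sqrt(pi) * k * exp(-k^2/8)/14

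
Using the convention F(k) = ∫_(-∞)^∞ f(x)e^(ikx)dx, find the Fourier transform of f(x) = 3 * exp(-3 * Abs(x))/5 18/(5 * (k^2 + 9))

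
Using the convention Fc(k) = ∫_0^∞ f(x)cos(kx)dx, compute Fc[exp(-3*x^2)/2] sqrt(3)*sqrt(pi)*exp(-k^2/12)/12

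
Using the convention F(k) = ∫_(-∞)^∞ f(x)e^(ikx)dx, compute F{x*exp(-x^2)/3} I*sqrt(pi)*k*exp(-k^2/4)/6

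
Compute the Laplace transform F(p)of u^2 2/p^3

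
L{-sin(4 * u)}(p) -4/(p^2 + 16)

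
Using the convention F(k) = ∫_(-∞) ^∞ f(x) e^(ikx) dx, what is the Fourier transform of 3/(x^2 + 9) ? pi*exp(-3*Abs(k) ) 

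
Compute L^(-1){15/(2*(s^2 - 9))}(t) 5*sinh(3*t)/2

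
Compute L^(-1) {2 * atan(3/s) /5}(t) 2 * sin(3 * t) /(5 * t) 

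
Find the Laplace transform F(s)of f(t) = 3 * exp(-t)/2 3/(2 * (s + 1))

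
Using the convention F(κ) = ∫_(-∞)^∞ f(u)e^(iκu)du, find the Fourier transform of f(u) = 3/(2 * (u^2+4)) 3 * pi * exp(-2 * Abs(κ))/4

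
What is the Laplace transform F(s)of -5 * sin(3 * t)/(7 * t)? -5 * atan(3/s)/7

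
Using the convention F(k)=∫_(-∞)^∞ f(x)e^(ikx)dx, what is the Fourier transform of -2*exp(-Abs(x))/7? -4/(7*k^2 + 7)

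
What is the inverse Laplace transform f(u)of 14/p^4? 7 * u^3/3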